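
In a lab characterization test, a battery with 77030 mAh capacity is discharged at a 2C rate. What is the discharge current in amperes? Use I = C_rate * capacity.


Convert: capacity = 77030 mAh = 77.03 Ah
I = C_rate * capacity = 2 * 77.03 = 154.06 A

154.06 A


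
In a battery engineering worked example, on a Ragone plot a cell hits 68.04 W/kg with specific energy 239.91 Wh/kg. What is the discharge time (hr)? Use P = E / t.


t = E / P = 239.91 / 68.04 = 3.526 hr

3.526 hr


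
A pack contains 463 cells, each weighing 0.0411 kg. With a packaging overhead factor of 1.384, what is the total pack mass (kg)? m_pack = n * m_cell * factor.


Cell mass sum = 463 * 0.0411 = 19.029 kg
With overhead 1.384: m_pack = 19.029 * 1.384 = 26.34 kg

26.34 kg


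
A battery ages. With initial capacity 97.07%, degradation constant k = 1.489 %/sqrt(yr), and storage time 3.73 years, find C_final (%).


Step 1: sqrt(3.73 yr) = 1.9313
Step 2: drop = 1.489 * 1.9313 = 2.8757
Step 3: C_final = 97.07 - 2.8757 = 94.19%

94.19%


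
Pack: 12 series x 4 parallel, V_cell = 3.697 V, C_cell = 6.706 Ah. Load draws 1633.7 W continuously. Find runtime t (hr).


Step 1: E_pack = Ns * V_cell * Np * C_cell = 12 * 3.697 * 4 * 6.706 = 1190 Wh
Step 2: t = E_pack / P = 1190 / 1633.7 = 0.7284 hr

0.7284 hr


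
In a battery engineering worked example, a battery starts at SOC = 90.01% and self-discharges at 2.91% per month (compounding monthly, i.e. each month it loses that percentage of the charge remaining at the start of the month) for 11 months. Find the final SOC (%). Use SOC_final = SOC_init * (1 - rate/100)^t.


decay = (1 - 2.91/100)^11 = 0.72264
SOC_final = 90.01 * 0.72264 = 65.04%

65.04%


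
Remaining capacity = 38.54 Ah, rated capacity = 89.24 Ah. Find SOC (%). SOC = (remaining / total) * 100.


SOC = (remaining / total) * 100 = (38.54 / 89.24) * 100 = 43.19%

43.19%


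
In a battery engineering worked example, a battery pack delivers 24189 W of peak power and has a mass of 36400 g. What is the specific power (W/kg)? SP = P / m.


Convert: m = 36400 g = 36.4 kg
Specific power = 24189 W / 36.4 kg = 664.5 W/kg

664.5 W/kg


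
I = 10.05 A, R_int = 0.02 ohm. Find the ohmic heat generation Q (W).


Q = I^2 * R = 10.05^2 * 0.02 = 2.020 W

2.020 W


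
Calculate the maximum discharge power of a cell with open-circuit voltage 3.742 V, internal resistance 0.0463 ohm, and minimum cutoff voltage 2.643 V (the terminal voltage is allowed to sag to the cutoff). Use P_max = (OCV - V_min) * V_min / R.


P_max = (OCV - V_min) * V_min / R = (3.742 - 2.643) * 2.643 / 0.0463 = 1.099 * 2.643 / 0.0463 = 62.74 W

62.74 W


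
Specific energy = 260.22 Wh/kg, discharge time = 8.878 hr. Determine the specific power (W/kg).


Specific power = 260.22 Wh/kg / 8.878 hr = 29.31 W/kg

29.31 W/kg


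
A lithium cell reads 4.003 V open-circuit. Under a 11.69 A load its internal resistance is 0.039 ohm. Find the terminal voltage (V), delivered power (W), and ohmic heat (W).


Step 1: V_terminal = OCV - I*R = 4.003 - 11.69 * 0.039 = 3.5471 V
Step 2: P_out = V_terminal * I = 3.5471 * 11.69 = 41.47 W
Step 3: Q = I^2 * R = 11.69^2 * 0.039 = 5.330 W

V=3.5471 V, P=41.47 W, Q=5.330 W


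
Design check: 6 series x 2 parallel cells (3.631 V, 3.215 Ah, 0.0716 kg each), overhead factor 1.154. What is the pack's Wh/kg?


Step 1: V_pack = 6 * 3.631 = 21.786 V
Step 2: C_pack = 2 * 3.215 = 6.43 Ah
Step 3: E_pack = V_pack * C_pack = 21.786 * 6.43 = 140.08 Wh
Step 4: m_pack = 6 * 2 * 0.0716 * 1.154 = 0.99152 kg
Step 5: ED = E_pack / m_pack = 140.08 / 0.99152 = 141.3 Wh/kg

141.3 Wh/kg


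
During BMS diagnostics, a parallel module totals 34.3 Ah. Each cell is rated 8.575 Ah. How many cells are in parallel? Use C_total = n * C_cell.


n = C_total / C_cell = 34.3 / 8.575 = 4

4


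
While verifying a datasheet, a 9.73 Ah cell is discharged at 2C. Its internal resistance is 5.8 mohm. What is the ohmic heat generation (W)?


Convert: R = 5.8 mohm = 0.0058 ohm
Step 1: I = C_rate * capacity = 2 * 9.73 = 19.46 A
Step 2: Q = I^2 * R = 19.46^2 * 0.0058 = 378.69 * 0.0058 = 2.196 W

2.196 W


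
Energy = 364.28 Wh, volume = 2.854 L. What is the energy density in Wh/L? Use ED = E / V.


Volumetric ED = 364.28 Wh / 2.854 L = 127.6 Wh/L

127.6 Wh/L


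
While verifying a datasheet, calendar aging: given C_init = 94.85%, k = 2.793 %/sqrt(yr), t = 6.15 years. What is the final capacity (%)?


sqrt(t) = sqrt(6.15) = 2.4799
C_final = 94.85 - 2.793 * 2.4799 = 87.92%

87.92%


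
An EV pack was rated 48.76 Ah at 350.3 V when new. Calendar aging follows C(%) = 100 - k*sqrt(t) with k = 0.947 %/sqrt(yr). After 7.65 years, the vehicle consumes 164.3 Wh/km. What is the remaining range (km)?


Step 1: capacity retention = 100 - 0.947 * sqrt(7.65) = 100 - 0.947 * 2.7659 = 97.381%
Step 2: C_now = 48.76 * 97.381/100 = 47.483 Ah
Step 3: E_pack = V * C_now = 350.3 * 47.483 = 16633 Wh
Step 4: range = E_pack / consumption = 16633 / 164.3 = 101.2 km

101.2 km


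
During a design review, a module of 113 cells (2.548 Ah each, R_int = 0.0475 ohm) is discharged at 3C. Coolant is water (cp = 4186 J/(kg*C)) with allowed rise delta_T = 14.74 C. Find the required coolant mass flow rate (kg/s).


Step 1: I = 3 * 2.548 = 7.644 A
Step 2: Q_cell = I^2 * R = 7.644^2 * 0.0475 = 2.7755 W
Step 3: Q_total = 113 * 2.7755 = 313.63 W
Step 4: m_dot = Q_total / (cp * dT) = 313.63 / (4186 * 14.74) = 0.005083 kg/s

0.005083 kg/s


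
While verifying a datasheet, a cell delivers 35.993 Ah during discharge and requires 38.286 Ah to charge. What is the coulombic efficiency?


Coulombic efficiency = 35.993/38.286 * 100% = 94.01%

94.01%


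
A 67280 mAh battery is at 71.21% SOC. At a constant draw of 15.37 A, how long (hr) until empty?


Convert: C_total = 67280 mAh = 67.28 Ah
Step 1: remaining = SOC/100 * C_total = 71.21/100 * 67.28 = 47.91 Ah
Step 2: t = remaining / I = 47.91 / 15.37 = 3.117 hr

3.117 hr


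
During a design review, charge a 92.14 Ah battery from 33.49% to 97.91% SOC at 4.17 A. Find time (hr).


delta_Ah = 92.14 * (97.91 - 33.49) / 100 = 59.357 Ah
t = delta_Ah / I = 59.357 / 4.17 = 14.23 hr

14.23 hr


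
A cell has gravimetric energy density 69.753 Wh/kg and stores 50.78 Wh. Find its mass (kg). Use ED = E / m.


m = E / ED = 50.78 / 69.753 = 0.7280 kg

0.7280 kg


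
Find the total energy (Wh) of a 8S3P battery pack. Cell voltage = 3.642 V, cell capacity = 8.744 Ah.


V_pack = 8 * 3.642 = 29.136 V
C_pack = 3 * 8.744 = 26.232 Ah
E = V_pack * C_pack = 29.136 * 26.232 = 764.3 Wh

764.3 Wh


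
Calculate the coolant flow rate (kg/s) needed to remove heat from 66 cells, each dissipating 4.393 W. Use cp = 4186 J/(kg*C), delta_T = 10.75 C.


Step 1: Total heat Q = 66 * 4.393 W = 289.94 W
Step 2: denom = cp * dT = 4186 * 10.75 = 45000
Step 3: m_dot = 289.94 / 45000 = 0.006443 kg/s

0.006443 kg/s


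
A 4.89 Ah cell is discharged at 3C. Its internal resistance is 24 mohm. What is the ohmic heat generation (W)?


Convert: R = 24 mohm = 0.024 ohm
Step 1: I = C_rate * capacity = 3 * 4.89 = 14.67 A
Step 2: Q = I^2 * R = 14.67^2 * 0.024 = 215.21 * 0.024 = 5.165 W

5.165 W


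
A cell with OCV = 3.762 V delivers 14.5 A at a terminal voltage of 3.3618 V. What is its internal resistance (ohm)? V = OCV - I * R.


R = (OCV - V) / I = (3.762 - 3.3618) / 14.5 = 0.02760 ohm

0.02760 ohm


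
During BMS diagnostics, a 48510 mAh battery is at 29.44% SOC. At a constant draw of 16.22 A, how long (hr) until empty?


Convert: C_total = 48510 mAh = 48.51 Ah
Step 1: remaining = SOC/100 * C_total = 29.44/100 * 48.51 = 14.281 Ah
Step 2: t = remaining / I = 14.281 / 16.22 = 0.8805 hr

0.8805 hr


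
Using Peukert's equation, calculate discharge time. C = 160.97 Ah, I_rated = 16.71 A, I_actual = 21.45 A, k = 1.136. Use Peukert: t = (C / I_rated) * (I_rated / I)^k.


t_rated = C / I_rated = 160.97 / 16.71 = 9.6332 hr
(I_rated/I)^k = (0.77902)^1.136 = 0.75301
t = t_rated * (I_rated/I)^k = 9.6332 * 0.75301 = 7.254 hr

7.254 hr


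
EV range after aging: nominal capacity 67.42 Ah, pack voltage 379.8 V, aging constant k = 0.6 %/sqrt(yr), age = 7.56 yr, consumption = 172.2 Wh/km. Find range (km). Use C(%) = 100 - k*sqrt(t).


Step 1: capacity retention = 100 - 0.6 * sqrt(7.56) = 100 - 0.6 * 2.7495 = 98.35%
Step 2: C_now = 67.42 * 98.35/100 = 66.308 Ah
Step 3: E_pack = V * C_now = 379.8 * 66.308 = 25184 Wh
Step 4: range = E_pack / consumption = 25184 / 172.2 = 146.2 km

146.2 km


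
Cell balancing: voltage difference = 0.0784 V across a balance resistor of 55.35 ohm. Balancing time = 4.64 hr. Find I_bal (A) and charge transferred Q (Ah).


First, Ohm's law: I_bal = 0.0784 V / 55.35 ohm = 0.0014164 A
Then Q = I * t = 0.0014164 A * 4.64 hr = 0.006572 Ah

I=0.0014164 A, Q=0.006572 Ah


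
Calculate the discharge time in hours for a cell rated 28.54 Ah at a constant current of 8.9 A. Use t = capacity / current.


Runtime = 28.54 Ah / 8.9 A = 3.207 hr

3.207 hr


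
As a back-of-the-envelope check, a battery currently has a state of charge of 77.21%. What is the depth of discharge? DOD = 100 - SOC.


DOD = 100 - SOC = 100 - 77.21 = 22.79%

22.79%


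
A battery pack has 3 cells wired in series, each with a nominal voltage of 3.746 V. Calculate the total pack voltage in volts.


With 3 cells in series at 3.746 V each, V_pack = 11.238 V

11.238 V


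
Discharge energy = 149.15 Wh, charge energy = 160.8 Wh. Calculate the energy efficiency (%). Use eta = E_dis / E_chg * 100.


eta_e = E_dis / E_chg * 100 = 149.15 / 160.8 * 100 = 92.75%

92.75%


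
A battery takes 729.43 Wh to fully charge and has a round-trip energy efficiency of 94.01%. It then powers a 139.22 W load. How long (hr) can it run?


Step 1: E_discharge = eta/100 * E_charge = 94.01/100 * 729.43 = 685.74 Wh
Step 2: t = E_discharge / P = 685.74 / 139.22 = 4.926 hr

4.926 hr


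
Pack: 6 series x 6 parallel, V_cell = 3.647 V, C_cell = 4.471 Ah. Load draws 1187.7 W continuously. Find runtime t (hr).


Step 1: E_pack = Ns * V_cell * Np * C_cell = 6 * 3.647 * 6 * 4.471 = 587.01 Wh
Step 2: t = E_pack / P = 587.01 / 1187.7 = 0.4942 hr

0.4942 hr


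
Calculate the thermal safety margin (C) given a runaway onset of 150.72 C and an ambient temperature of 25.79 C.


margin = T_onset - T_ambient = 150.72 - 25.79 = 124.93 C

124.93 C


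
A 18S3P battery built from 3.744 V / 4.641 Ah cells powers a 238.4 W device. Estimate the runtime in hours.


Step 1: E_pack = Ns * V_cell * Np * C_cell = 18 * 3.744 * 3 * 4.641 = 938.3 Wh
Step 2: t = E_pack / P = 938.3 / 238.4 = 3.936 hr

3.936 hr


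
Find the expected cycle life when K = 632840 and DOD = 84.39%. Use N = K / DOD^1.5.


Step 1: DOD^1.5 = 84.39^1.5 = 775.24
Step 2: N = 632840 / 775.24 = 816.3 cycles

816.3 cycles


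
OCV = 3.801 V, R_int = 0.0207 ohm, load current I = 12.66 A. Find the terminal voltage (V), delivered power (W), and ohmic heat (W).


Step 1: V_terminal = OCV - I*R = 3.801 - 12.66 * 0.0207 = 3.5389 V
Step 2: P_out = V_terminal * I = 3.5389 * 12.66 = 44.80 W
Step 3: Q = I^2 * R = 12.66^2 * 0.0207 = 3.318 W

V=3.5389 V, P=44.80 W, Q=3.318 W


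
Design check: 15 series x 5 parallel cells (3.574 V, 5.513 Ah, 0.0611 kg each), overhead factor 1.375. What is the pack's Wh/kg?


Step 1: V_pack = 15 * 3.574 = 53.61 V
Step 2: C_pack = 5 * 5.513 = 27.565 Ah
Step 3: E_pack = V_pack * C_pack = 53.61 * 27.565 = 1477.8 Wh
Step 4: m_pack = 15 * 5 * 0.0611 * 1.375 = 6.3009 kg
Step 5: ED = E_pack / m_pack = 1477.8 / 6.3009 = 234.5 Wh/kg

234.5 Wh/kg


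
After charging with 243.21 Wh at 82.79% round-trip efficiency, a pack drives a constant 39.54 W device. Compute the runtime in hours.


Step 1: E_discharge = eta/100 * E_charge = 82.79/100 * 243.21 = 201.35 Wh
Step 2: t = E_discharge / P = 201.35 / 39.54 = 5.092 hr

5.092 hr


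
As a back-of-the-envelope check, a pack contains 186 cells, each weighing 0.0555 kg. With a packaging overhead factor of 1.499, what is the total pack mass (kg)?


m_pack = n * m_cell * overhead = 186 * 0.0555 * 1.499 = 15.47 kg

15.47 kg


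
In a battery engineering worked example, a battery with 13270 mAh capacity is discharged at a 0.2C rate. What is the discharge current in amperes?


Convert: capacity = 13270 mAh = 13.27 Ah
At 0.2C: I = 0.2 * 13.27 Ah = 2.654 A

2.654 A


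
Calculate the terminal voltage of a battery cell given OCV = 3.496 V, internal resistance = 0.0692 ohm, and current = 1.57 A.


V = OCV - I*R = 3.496 - 1.57 * 0.0692 = 3.387 V

3.387 V


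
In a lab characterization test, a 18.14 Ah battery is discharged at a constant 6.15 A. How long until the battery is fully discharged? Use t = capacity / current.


t = capacity / current = 18.14 / 6.15 = 2.950 hr

2.950 hr


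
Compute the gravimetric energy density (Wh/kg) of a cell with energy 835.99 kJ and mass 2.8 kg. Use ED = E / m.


Convert: E = 835.99 kJ = 232.22 Wh
ED = E / m = 232.22 / 2.8 = 82.94 Wh/kg

82.94 Wh/kg


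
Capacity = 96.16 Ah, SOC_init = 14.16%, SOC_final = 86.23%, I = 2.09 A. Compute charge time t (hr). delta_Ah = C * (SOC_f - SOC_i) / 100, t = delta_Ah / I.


delta_Ah = 96.16 * (86.23 - 14.16) / 100 = 69.303 Ah
t = delta_Ah / I = 69.303 / 2.09 = 33.16 hr

33.16 hr


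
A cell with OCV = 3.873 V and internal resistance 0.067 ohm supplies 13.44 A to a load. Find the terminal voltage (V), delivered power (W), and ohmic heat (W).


Step 1: V_terminal = OCV - I*R = 3.873 - 13.44 * 0.067 = 2.9725 V
Step 2: P_out = V_terminal * I = 2.9725 * 13.44 = 39.95 W
Step 3: Q = I^2 * R = 13.44^2 * 0.067 = 12.10 W

V=2.9725 V, P=39.95 W, Q=12.10 W


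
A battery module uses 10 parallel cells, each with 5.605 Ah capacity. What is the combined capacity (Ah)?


C_total = 10 * 5.605 = 56.05 Ah

56.05 Ah


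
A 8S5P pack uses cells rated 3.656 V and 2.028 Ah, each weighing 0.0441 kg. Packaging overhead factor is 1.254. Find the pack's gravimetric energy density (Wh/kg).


Step 1: V_pack = 8 * 3.656 = 29.248 V
Step 2: C_pack = 5 * 2.028 = 10.14 Ah
Step 3: E_pack = V_pack * C_pack = 29.248 * 10.14 = 296.57 Wh
Step 4: m_pack = 8 * 5 * 0.0441 * 1.254 = 2.2121 kg
Step 5: ED = E_pack / m_pack = 296.57 / 2.2121 = 134.1 Wh/kg

134.1 Wh/kg


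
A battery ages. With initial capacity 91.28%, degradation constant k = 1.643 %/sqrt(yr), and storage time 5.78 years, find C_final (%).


sqrt(t) = sqrt(5.78) = 2.4042
C_final = 91.28 - 1.643 * 2.4042 = 87.33%

87.33%


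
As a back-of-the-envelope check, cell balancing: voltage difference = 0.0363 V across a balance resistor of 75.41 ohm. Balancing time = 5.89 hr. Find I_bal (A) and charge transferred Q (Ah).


First, Ohm's law: I_bal = 0.0363 V / 75.41 ohm = 4.8137e-04 A
Then Q = I * t = 4.8137e-04 A * 5.89 hr = 0.002835 Ah

I=4.8137e-04 A, Q=0.002835 Ah


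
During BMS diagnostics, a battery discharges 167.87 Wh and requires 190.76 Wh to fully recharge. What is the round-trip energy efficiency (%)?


eta_e = E_dis / E_chg * 100 = 167.87 / 190.76 * 100 = 88.00%

88.00%


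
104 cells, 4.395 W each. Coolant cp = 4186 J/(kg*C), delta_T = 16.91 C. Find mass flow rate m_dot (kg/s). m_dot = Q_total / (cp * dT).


Step 1: Total heat Q = 104 * 4.395 W = 457.08 W
Step 2: denom = cp * dT = 4186 * 16.91 = 70785
Step 3: m_dot = 457.08 / 70785 = 0.006457 kg/s

0.006457 kg/s


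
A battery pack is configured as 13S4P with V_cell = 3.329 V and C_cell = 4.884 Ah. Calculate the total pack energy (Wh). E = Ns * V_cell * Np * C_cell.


V_pack = 13 * 3.329 = 43.277 V
C_pack = 4 * 4.884 = 19.536 Ah
E = V_pack * C_pack = 43.277 * 19.536 = 845.5 Wh

845.5 Wh


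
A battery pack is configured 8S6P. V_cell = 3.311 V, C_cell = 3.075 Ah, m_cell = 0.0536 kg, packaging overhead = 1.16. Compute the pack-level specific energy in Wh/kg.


Step 1: V_pack = 8 * 3.311 = 26.488 V
Step 2: C_pack = 6 * 3.075 = 18.45 Ah
Step 3: E_pack = V_pack * C_pack = 26.488 * 18.45 = 488.7 Wh
Step 4: m_pack = 8 * 6 * 0.0536 * 1.16 = 2.9844 kg
Step 5: ED = E_pack / m_pack = 488.7 / 2.9844 = 163.8 Wh/kg

163.8 Wh/kg


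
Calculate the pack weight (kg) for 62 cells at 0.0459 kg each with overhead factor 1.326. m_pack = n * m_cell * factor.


m_pack = n * m_cell * overhead = 62 * 0.0459 * 1.326 = 3.774 kg

3.774 kg


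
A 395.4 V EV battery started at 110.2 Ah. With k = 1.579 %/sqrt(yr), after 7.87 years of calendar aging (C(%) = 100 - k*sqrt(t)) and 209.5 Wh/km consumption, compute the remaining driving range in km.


Step 1: capacity retention = 100 - 1.579 * sqrt(7.87) = 100 - 1.579 * 2.8054 = 95.57%
Step 2: C_now = 110.2 * 95.57/100 = 105.32 Ah
Step 3: E_pack = V * C_now = 395.4 * 105.32 = 41644 Wh
Step 4: range = E_pack / consumption = 41644 / 209.5 = 198.8 km

198.8 km


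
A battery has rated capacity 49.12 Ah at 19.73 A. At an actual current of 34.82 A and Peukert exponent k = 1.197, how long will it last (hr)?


Step 1: t_rated = C / I_rated = 49.12 / 19.73 = 2.4896 hr
Step 2: ratio = 19.73 / 34.82 = 0.56663
Step 3: ratio^k = 0.56663^1.197 = 0.50664
Step 4: t = t_rated * ratio^k = 2.4896 * 0.50664 = 1.261 hr

1.261 hr


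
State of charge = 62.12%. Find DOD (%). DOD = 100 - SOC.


DOD = 100 - SOC = 100 - 62.12 = 37.88%

37.88%


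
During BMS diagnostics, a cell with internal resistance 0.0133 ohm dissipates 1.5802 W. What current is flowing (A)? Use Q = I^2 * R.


I = sqrt(Q / R) = sqrt(1.5802 / 0.0133) = sqrt(118.81) = 10.90 A

10.90 A


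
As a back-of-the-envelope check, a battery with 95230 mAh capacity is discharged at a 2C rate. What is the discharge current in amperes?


Convert: capacity = 95230 mAh = 95.23 Ah
I = C_rate * capacity = 2 * 95.23 = 190.46 A

190.46 A


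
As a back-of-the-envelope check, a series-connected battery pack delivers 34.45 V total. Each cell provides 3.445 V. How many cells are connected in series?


n = V_pack / V_cell = 34.45 / 3.445 = 10

10


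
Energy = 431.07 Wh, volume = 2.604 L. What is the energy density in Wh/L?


Volumetric ED = 431.07 Wh / 2.604 L = 165.5 Wh/L

165.5 Wh/L


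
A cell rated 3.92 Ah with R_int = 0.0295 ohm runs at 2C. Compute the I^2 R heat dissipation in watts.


Step 1: I = C_rate * capacity = 2 * 3.92 = 7.84 A
Step 2: Q = I^2 * R = 7.84^2 * 0.0295 = 61.466 * 0.0295 = 1.813 W

1.813 W


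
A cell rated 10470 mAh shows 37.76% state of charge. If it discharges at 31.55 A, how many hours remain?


Convert: C_total = 10470 mAh = 10.47 Ah
Step 1: remaining = SOC/100 * C_total = 37.76/100 * 10.47 = 3.9535 Ah
Step 2: t = remaining / I = 3.9535 / 31.55 = 0.1253 hr

0.1253 hr


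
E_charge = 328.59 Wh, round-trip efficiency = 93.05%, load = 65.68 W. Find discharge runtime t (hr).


Step 1: E_discharge = eta/100 * E_charge = 93.05/100 * 328.59 = 305.75 Wh
Step 2: t = E_discharge / P = 305.75 / 65.68 = 4.655 hr

4.655 hr


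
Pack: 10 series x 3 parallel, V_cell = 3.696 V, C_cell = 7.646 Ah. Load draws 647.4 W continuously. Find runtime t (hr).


Step 1: E_pack = Ns * V_cell * Np * C_cell = 10 * 3.696 * 3 * 7.646 = 847.79 Wh
Step 2: t = E_pack / P = 847.79 / 647.4 = 1.310 hr

1.310 hr


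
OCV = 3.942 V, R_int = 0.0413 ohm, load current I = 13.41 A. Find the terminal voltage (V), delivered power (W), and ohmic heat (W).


Step 1: V_terminal = OCV - I*R = 3.942 - 13.41 * 0.0413 = 3.3882 V
Step 2: P_out = V_terminal * I = 3.3882 * 13.41 = 45.44 W
Step 3: Q = I^2 * R = 13.41^2 * 0.0413 = 7.427 W

V=3.3882 V, P=45.44 W, Q=7.427 W


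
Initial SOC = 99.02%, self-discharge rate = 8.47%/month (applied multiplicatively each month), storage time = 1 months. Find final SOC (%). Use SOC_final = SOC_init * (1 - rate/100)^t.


decay = (1 - 8.47/100)^1 = 0.9153
SOC_final = 99.02 * 0.9153 = 90.63%

90.63%


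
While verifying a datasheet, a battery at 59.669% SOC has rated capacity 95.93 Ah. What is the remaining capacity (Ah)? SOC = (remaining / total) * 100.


remaining = SOC / 100 * total = 59.669 / 100 * 95.93 = 57.24 Ah

57.24 Ah


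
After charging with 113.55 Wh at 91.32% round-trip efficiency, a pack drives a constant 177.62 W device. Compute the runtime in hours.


Step 1: E_discharge = eta/100 * E_charge = 91.32/100 * 113.55 = 103.69 Wh
Step 2: t = E_discharge / P = 103.69 / 177.62 = 0.5838 hr

0.5838 hr


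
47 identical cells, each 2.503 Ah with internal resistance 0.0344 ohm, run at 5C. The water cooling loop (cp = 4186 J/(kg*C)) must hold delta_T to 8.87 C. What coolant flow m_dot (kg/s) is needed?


Step 1: I = 5 * 2.503 = 12.515 A
Step 2: Q_cell = I^2 * R = 12.515^2 * 0.0344 = 5.3879 W
Step 3: Q_total = 47 * 5.3879 = 253.23 W
Step 4: m_dot = Q_total / (cp * dT) = 253.23 / (4186 * 8.87) = 0.006820 kg/s

0.006820 kg/s


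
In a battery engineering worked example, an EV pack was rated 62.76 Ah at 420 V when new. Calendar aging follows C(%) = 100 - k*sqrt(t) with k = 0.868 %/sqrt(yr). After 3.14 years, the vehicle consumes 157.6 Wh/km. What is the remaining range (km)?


Step 1: capacity retention = 100 - 0.868 * sqrt(3.14) = 100 - 0.868 * 1.772 = 98.462%
Step 2: C_now = 62.76 * 98.462/100 = 61.795 Ah
Step 3: E_pack = V * C_now = 420 * 61.795 = 25954 Wh
Step 4: range = E_pack / consumption = 25954 / 157.6 = 164.7 km

164.7 km


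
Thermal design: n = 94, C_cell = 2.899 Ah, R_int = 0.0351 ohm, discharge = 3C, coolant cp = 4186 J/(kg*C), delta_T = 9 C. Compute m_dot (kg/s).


Step 1: I = 3 * 2.899 = 8.697 A
Step 2: Q_cell = I^2 * R = 8.697^2 * 0.0351 = 2.6549 W
Step 3: Q_total = 94 * 2.6549 = 249.56 W
Step 4: m_dot = Q_total / (cp * dT) = 249.56 / (4186 * 9) = 0.006624 kg/s

0.006624 kg/s


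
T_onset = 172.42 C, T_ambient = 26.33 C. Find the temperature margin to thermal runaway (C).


Safety margin = 172.42 C - 26.33 C = 146.09 C

146.09 C


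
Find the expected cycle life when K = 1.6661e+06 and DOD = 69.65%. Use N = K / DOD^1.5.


DOD^1.5 = 581.28
N = K / DOD^1.5 = 1.6661e+06 / 581.28 = 2866

2866 cycles


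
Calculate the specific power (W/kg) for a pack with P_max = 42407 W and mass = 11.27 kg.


SP = P / m = 42407 / 11.27 = 3763 W/kg

3763 W/kg


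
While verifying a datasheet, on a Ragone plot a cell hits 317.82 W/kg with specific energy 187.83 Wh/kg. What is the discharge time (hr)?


t = E / P = 187.83 / 317.82 = 0.5910 hr

0.5910 hr


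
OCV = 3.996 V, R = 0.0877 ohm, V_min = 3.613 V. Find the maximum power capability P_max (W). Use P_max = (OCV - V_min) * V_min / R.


P_max = (OCV - V_min) * V_min / R = (3.996 - 3.613) * 3.613 / 0.0877 = 0.383 * 3.613 / 0.0877 = 15.78 W

15.78 W


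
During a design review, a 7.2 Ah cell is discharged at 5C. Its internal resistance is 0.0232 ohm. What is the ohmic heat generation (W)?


Step 1: I = C_rate * capacity = 5 * 7.2 = 36 A
Step 2: Q = I^2 * R = 36^2 * 0.0232 = 1296 * 0.0232 = 30.07 W

30.07 W


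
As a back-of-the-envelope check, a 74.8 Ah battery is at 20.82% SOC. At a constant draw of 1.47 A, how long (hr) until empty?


Step 1: remaining = SOC/100 * C_total = 20.82/100 * 74.8 = 15.573 Ah
Step 2: t = remaining / I = 15.573 / 1.47 = 10.59 hr

10.59 hr


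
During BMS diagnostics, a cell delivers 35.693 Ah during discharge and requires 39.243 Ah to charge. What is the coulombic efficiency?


eta_c = Q_dis / Q_chg * 100 = 35.693 / 39.243 * 100 = 90.95%

90.95%


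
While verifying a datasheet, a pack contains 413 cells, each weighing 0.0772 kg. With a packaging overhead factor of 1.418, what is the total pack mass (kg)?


m_pack = n * m_cell * overhead = 413 * 0.0772 * 1.418 = 45.21 kg

45.21 kg


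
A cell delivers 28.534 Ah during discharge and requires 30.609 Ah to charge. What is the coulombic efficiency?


Coulombic efficiency = 28.534/30.609 * 100% = 93.22%

93.22%


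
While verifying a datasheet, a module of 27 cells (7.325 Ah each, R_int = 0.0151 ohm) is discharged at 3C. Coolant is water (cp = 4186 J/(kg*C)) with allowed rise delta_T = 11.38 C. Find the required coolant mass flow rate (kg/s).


Step 1: I = 3 * 7.325 = 21.975 A
Step 2: Q_cell = I^2 * R = 21.975^2 * 0.0151 = 7.2918 W
Step 3: Q_total = 27 * 7.2918 = 196.88 W
Step 4: m_dot = Q_total / (cp * dT) = 196.88 / (4186 * 11.38) = 0.004133 kg/s

0.004133 kg/s


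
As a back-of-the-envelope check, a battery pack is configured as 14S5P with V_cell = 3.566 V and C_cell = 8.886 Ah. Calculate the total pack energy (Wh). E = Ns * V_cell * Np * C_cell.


E = Ns * Vcell * Np * Ccell = 14 * 3.566 * 5 * 8.886 = 2218 Wh

2218 Wh


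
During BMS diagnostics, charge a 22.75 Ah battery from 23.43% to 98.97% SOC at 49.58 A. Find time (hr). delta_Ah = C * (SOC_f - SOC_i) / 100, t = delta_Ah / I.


Step 1: dSOC = 98.97% - 23.43% = 75.54%
Step 2: delta_Ah = 22.75 * 75.54 / 100 = 17.185 Ah
Step 3: t = 17.185 / 49.58 = 0.3466 hr

0.3466 hr


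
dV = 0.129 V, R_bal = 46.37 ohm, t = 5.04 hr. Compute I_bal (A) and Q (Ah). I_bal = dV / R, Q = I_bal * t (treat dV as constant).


I_bal = dV / R = 0.129 / 46.37 = 0.002782 A
Q = I_bal * t = 0.002782 * 5.04 = 0.01402 Ah

I=0.002782 A, Q=0.01402 Ah


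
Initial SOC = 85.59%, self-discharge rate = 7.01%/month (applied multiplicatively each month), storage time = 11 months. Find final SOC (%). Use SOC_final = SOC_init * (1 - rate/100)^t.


Monthly retention factor = 1 - 7.01/100 = 0.9299
Over 11 months: factor^11 = 0.44957
SOC_final = 85.59 * 0.44957 = 38.48%

38.48%


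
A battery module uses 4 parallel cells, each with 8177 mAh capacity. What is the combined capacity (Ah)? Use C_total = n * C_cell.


Convert: C_cell = 8177 mAh = 8.177 Ah
C_total = 4 * 8.177 = 32.708 Ah

32.708 Ah


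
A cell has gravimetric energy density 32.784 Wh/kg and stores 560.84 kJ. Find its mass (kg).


Convert: E = 560.84 kJ = 155.79 Wh
m = E / ED = 155.79 / 32.784 = 4.752 kg

4.752 kg


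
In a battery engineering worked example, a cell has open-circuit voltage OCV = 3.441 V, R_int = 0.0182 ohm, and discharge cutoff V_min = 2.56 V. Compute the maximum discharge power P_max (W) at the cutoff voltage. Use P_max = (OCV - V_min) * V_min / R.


P_max = (OCV - V_min) * V_min / R = (3.441 - 2.56) * 2.56 / 0.0182 = 0.881 * 2.56 / 0.0182 = 123.9 W

123.9 W


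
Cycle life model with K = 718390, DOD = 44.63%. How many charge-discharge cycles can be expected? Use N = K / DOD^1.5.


DOD^1.5 = 298.15
N = K / DOD^1.5 = 718390 / 298.15 = 2409

2409 cycles


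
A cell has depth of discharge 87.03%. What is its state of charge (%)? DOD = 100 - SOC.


SOC = 100 - DOD = 100 - 87.03 = 12.97%

12.97%


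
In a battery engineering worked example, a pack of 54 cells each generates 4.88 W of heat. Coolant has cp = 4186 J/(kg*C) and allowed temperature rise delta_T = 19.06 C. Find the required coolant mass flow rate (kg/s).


Step 1: Total heat Q = 54 * 4.88 W = 263.52 W
Step 2: denom = cp * dT = 4186 * 19.06 = 79785
Step 3: m_dot = 263.52 / 79785 = 0.003303 kg/s

0.003303 kg/s


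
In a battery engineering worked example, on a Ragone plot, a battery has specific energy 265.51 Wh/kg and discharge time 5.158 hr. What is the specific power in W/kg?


P_specific = E / t = 265.51 / 5.158 = 51.48 W/kg

51.48 W/kg


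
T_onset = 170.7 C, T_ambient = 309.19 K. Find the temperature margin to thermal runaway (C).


Convert: T_ambient = 309.19 K = 36.04 C
margin = 170.7 - 36.04 = 134.66 C

134.66 C


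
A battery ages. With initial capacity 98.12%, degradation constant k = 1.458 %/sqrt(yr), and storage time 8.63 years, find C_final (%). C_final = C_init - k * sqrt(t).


Step 1: sqrt(8.63 yr) = 2.9377
Step 2: drop = 1.458 * 2.9377 = 4.2832
Step 3: C_final = 98.12 - 4.2832 = 93.84%

93.84%


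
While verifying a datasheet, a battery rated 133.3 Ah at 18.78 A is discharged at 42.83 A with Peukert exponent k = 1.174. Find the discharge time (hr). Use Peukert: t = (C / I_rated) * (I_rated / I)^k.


t_rated = C / I_rated = 133.3 / 18.78 = 7.098 hr
(I_rated/I)^k = (0.43848)^1.174 = 0.37988
t = t_rated * (I_rated/I)^k = 7.098 * 0.37988 = 2.696 hr

2.696 hr


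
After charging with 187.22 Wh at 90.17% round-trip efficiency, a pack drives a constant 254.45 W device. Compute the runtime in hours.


Step 1: E_discharge = eta/100 * E_charge = 90.17/100 * 187.22 = 168.82 Wh
Step 2: t = E_discharge / P = 168.82 / 254.45 = 0.6635 hr

0.6635 hr


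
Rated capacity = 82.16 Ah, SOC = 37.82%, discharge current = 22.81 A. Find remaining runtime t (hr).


Step 1: remaining = SOC/100 * C_total = 37.82/100 * 82.16 = 31.073 Ah
Step 2: t = remaining / I = 31.073 / 22.81 = 1.362 hr

1.362 hr


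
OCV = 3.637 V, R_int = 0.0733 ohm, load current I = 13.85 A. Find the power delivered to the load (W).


Step 1: V_terminal = OCV - I*R = 3.637 - 13.85 * 0.0733 = 2.6218 V
Step 2: P_out = V_terminal * I = 2.6218 * 13.85 = 36.31 W

36.31 W


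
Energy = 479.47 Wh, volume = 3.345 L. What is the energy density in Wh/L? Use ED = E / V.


ED = E / V = 479.47 / 3.345 = 143.3 Wh/L

143.3 Wh/L


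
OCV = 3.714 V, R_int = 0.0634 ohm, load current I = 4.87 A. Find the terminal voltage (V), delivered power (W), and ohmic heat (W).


Step 1: V_terminal = OCV - I*R = 3.714 - 4.87 * 0.0634 = 3.4052 V
Step 2: P_out = V_terminal * I = 3.4052 * 4.87 = 16.58 W
Step 3: Q = I^2 * R = 4.87^2 * 0.0634 = 1.504 W

V=3.4052 V, P=16.58 W, Q=1.504 W


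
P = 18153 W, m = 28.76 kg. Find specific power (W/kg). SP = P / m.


SP = P / m = 18153 / 28.76 = 631.2 W/kg

631.2 W/kg


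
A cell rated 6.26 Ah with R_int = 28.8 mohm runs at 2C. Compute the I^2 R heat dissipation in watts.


Convert: R = 28.8 mohm = 0.0288 ohm
Step 1: I = C_rate * capacity = 2 * 6.26 = 12.52 A
Step 2: Q = I^2 * R = 12.52^2 * 0.0288 = 156.75 * 0.0288 = 4.514 W

4.514 W


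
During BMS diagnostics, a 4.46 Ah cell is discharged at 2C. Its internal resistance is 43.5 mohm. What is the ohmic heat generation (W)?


Convert: R = 43.5 mohm = 0.0435 ohm
Step 1: I = C_rate * capacity = 2 * 4.46 = 8.92 A
Step 2: Q = I^2 * R = 8.92^2 * 0.0435 = 79.566 * 0.0435 = 3.461 W

3.461 W


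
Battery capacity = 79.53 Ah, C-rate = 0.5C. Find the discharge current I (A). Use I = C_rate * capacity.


I = C_rate * capacity = 0.5 * 79.53 = 39.765 A

39.765 A


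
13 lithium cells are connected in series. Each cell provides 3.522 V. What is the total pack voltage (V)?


Series voltages add: 13 * 3.522 V = 45.786 V

45.786 V


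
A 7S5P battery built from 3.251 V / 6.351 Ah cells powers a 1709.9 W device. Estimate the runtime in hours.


Step 1: E_pack = Ns * V_cell * Np * C_cell = 7 * 3.251 * 5 * 6.351 = 722.65 Wh
Step 2: t = E_pack / P = 722.65 / 1709.9 = 0.4226 hr

0.4226 hr


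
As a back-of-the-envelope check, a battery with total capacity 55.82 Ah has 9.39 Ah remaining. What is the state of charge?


SOC = (remaining / total) * 100 = (9.39 / 55.82) * 100 = 16.82%

16.82%


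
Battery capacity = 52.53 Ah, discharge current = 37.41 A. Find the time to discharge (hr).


t = capacity / current = 52.53 / 37.41 = 1.404 hr

1.404 hr


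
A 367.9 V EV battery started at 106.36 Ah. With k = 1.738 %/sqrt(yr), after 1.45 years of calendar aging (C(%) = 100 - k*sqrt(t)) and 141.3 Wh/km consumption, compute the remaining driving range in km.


Step 1: capacity retention = 100 - 1.738 * sqrt(1.45) = 100 - 1.738 * 1.2042 = 97.907%
Step 2: C_now = 106.36 * 97.907/100 = 104.13 Ah
Step 3: E_pack = V * C_now = 367.9 * 104.13 = 38309 Wh
Step 4: range = E_pack / consumption = 38309 / 141.3 = 271.1 km

271.1 km


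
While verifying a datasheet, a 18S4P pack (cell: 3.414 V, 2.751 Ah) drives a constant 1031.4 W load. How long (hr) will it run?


Step 1: E_pack = Ns * V_cell * Np * C_cell = 18 * 3.414 * 4 * 2.751 = 676.22 Wh
Step 2: t = E_pack / P = 676.22 / 1031.4 = 0.6556 hr

0.6556 hr


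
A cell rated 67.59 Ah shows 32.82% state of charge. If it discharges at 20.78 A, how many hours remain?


Step 1: remaining = SOC/100 * C_total = 32.82/100 * 67.59 = 22.183 Ah
Step 2: t = remaining / I = 22.183 / 20.78 = 1.068 hr

1.068 hr


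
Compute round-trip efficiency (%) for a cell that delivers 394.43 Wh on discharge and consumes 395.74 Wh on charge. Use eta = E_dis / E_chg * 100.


Round-trip efficiency = 394.43/395.74 * 100% = 99.67%

99.67%


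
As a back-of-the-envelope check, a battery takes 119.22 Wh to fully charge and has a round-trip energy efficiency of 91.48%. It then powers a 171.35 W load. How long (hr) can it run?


Step 1: E_discharge = eta/100 * E_charge = 91.48/100 * 119.22 = 109.06 Wh
Step 2: t = E_discharge / P = 109.06 / 171.35 = 0.6365 hr

0.6365 hr


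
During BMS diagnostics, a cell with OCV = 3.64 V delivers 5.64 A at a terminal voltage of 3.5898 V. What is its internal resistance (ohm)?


R = (OCV - V) / I = (3.64 - 3.5898) / 5.64 = 0.008901 ohm

0.008901 ohm


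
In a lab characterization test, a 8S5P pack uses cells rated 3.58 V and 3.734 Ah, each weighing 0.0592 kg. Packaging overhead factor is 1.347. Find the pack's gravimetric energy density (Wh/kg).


Step 1: V_pack = 8 * 3.58 = 28.64 V
Step 2: C_pack = 5 * 3.734 = 18.67 Ah
Step 3: E_pack = V_pack * C_pack = 28.64 * 18.67 = 534.71 Wh
Step 4: m_pack = 8 * 5 * 0.0592 * 1.347 = 3.1897 kg
Step 5: ED = E_pack / m_pack = 534.71 / 3.1897 = 167.6 Wh/kg

167.6 Wh/kg


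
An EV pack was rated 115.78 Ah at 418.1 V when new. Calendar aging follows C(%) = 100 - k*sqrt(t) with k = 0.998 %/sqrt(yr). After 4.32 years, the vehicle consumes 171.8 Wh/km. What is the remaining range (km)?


Step 1: capacity retention = 100 - 0.998 * sqrt(4.32) = 100 - 0.998 * 2.0785 = 97.926%
Step 2: C_now = 115.78 * 97.926/100 = 113.38 Ah
Step 3: E_pack = V * C_now = 418.1 * 113.38 = 47404 Wh
Step 4: range = E_pack / consumption = 47404 / 171.8 = 275.9 km

275.9 km


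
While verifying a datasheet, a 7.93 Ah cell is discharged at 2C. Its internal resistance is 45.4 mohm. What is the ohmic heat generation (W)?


Convert: R = 45.4 mohm = 0.0454 ohm
Step 1: I = C_rate * capacity = 2 * 7.93 = 15.86 A
Step 2: Q = I^2 * R = 15.86^2 * 0.0454 = 251.54 * 0.0454 = 11.42 W

11.42 W


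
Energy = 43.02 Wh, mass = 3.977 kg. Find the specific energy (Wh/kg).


ED = E / m = 43.02 / 3.977 = 10.82 Wh/kg

10.82 Wh/kg


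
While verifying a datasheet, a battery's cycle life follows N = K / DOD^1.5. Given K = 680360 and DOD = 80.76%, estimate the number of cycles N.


Step 1: DOD^1.5 = 80.76^1.5 = 725.76
Step 2: N = 680360 / 725.76 = 937.4 cycles

937.4 cycles


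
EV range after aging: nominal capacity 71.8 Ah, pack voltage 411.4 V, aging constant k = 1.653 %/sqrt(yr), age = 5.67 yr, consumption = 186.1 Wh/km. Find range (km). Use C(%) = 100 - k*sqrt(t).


Step 1: capacity retention = 100 - 1.653 * sqrt(5.67) = 100 - 1.653 * 2.3812 = 96.064%
Step 2: C_now = 71.8 * 96.064/100 = 68.974 Ah
Step 3: E_pack = V * C_now = 411.4 * 68.974 = 28376 Wh
Step 4: range = E_pack / consumption = 28376 / 186.1 = 152.5 km

152.5 km


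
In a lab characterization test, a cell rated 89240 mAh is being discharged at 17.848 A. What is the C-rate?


Convert: capacity = 89240 mAh = 89.24 Ah
Rearranging: C_rate = 17.848 / 89.24 = 0.2C

0.2C


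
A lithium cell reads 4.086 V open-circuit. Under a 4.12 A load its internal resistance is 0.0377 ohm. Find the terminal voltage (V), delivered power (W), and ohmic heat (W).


Step 1: V_terminal = OCV - I*R = 4.086 - 4.12 * 0.0377 = 3.9307 V
Step 2: P_out = V_terminal * I = 3.9307 * 4.12 = 16.19 W
Step 3: Q = I^2 * R = 4.12^2 * 0.0377 = 0.6399 W

V=3.9307 V, P=16.19 W, Q=0.6399 W


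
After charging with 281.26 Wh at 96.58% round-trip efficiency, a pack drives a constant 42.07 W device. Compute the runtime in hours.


Step 1: E_discharge = eta/100 * E_charge = 96.58/100 * 281.26 = 271.64 Wh
Step 2: t = E_discharge / P = 271.64 / 42.07 = 6.457 hr

6.457 hr


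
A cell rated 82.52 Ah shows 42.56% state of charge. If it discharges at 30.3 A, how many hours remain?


Step 1: remaining = SOC/100 * C_total = 42.56/100 * 82.52 = 35.121 Ah
Step 2: t = remaining / I = 35.121 / 30.3 = 1.159 hr

1.159 hr


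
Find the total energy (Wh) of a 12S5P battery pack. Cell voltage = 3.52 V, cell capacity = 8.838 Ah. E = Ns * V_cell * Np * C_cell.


V_pack = 12 * 3.52 = 42.24 V
C_pack = 5 * 8.838 = 44.19 Ah
E = V_pack * C_pack = 42.24 * 44.19 = 1867 Wh

1867 Wh


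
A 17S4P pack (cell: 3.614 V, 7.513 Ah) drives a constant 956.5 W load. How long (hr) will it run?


Step 1: E_pack = Ns * V_cell * Np * C_cell = 17 * 3.614 * 4 * 7.513 = 1846.3 Wh
Step 2: t = E_pack / P = 1846.3 / 956.5 = 1.930 hr

1.930 hr


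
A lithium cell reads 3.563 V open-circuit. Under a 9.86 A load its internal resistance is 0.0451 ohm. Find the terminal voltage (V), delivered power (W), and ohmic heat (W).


Step 1: V_terminal = OCV - I*R = 3.563 - 9.86 * 0.0451 = 3.1183 V
Step 2: P_out = V_terminal * I = 3.1183 * 9.86 = 30.75 W
Step 3: Q = I^2 * R = 9.86^2 * 0.0451 = 4.385 W

V=3.1183 V, P=30.75 W, Q=4.385 W


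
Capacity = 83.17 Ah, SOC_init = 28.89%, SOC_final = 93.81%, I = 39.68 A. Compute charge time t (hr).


Step 1: dSOC = 93.81% - 28.89% = 64.92%
Step 2: delta_Ah = 83.17 * 64.92 / 100 = 53.994 Ah
Step 3: t = 53.994 / 39.68 = 1.361 hr

1.361 hr


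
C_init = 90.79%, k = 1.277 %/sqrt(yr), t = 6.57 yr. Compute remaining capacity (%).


Step 1: sqrt(6.57 yr) = 2.5632
Step 2: drop = 1.277 * 2.5632 = 3.2732
Step 3: C_final = 90.79 - 3.2732 = 87.52%

87.52%


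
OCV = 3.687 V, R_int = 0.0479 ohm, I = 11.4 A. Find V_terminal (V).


V = OCV - I*R = 3.687 - 11.4 * 0.0479 = 3.141 V

3.141 V


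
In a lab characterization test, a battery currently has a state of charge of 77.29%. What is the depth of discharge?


Complement of SOC: DOD = 100% - 77.29% = 22.71%

22.71%


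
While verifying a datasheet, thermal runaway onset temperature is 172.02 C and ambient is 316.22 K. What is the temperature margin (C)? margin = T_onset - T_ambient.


Convert: T_ambient = 316.22 K = 43.07 C
margin = 172.02 - 43.07 = 128.95 C

128.95 C


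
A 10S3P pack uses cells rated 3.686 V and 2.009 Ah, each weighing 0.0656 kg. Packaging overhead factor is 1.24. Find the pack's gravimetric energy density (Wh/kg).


Step 1: V_pack = 10 * 3.686 = 36.86 V
Step 2: C_pack = 3 * 2.009 = 6.027 Ah
Step 3: E_pack = V_pack * C_pack = 36.86 * 6.027 = 222.16 Wh
Step 4: m_pack = 10 * 3 * 0.0656 * 1.24 = 2.4403 kg
Step 5: ED = E_pack / m_pack = 222.16 / 2.4403 = 91.04 Wh/kg

91.04 Wh/kg


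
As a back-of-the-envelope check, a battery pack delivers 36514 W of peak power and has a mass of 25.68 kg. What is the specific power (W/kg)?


SP = P / m = 36514 / 25.68 = 1422 W/kg

1422 W/kg


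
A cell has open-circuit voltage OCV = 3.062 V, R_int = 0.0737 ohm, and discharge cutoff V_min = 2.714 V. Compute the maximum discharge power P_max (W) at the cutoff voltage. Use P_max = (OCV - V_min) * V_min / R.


P_max = (OCV - V_min) * V_min / R = (3.062 - 2.714) * 2.714 / 0.0737 = 0.348 * 2.714 / 0.0737 = 12.82 W

12.82 W


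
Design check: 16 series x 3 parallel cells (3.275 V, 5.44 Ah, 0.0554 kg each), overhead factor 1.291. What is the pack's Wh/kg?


Step 1: V_pack = 16 * 3.275 = 52.4 V
Step 2: C_pack = 3 * 5.44 = 16.32 Ah
Step 3: E_pack = V_pack * C_pack = 52.4 * 16.32 = 855.17 Wh
Step 4: m_pack = 16 * 3 * 0.0554 * 1.291 = 3.433 kg
Step 5: ED = E_pack / m_pack = 855.17 / 3.433 = 249.1 Wh/kg

249.1 Wh/kg


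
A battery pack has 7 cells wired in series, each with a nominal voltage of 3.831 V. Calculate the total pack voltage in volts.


Series voltages add: 7 * 3.831 V = 26.817 V

26.817 V


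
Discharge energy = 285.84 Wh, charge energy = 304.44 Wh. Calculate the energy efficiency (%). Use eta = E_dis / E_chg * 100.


eta_e = E_dis / E_chg * 100 = 285.84 / 304.44 * 100 = 93.89%

93.89%
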